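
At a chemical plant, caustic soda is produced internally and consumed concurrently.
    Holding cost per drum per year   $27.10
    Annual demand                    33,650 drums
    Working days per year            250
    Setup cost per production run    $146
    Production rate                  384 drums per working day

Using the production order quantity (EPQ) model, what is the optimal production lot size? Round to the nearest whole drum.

747 drums

Daily demand d = 33,650/250 = 134.600; p = 384; 1 − d/p = 0.64948
EPQ = √(2DS / (H(1 − d/p)))
    = √(2 × 33,650 × 146 / (27.1 × 0.64948)) ≈ 747.17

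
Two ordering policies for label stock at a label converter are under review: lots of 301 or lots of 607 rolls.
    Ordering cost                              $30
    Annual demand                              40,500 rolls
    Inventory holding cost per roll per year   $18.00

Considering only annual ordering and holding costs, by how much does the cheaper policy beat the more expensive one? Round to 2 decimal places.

For each Q, cost = (D/Q)·S + (Q/2)·H.
TC(301) = (40,500/301)×30 + (301/2)×18 = $6,745.54
TC(607) = (40,500/607)×30 + (607/2)×18 = $7,464.65
Cheaper: Q = 301.  Difference = $719.10

$719.10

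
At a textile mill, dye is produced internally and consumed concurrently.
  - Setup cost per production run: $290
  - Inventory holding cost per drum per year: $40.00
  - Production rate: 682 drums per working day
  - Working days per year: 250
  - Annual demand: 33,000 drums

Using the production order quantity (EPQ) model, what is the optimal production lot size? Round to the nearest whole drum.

d = 33,000/250 = 132.0000 drums/day;  effective holding cost H(1 − d/p) = 40·(1 − 132.0000/682) = 32.25806
Q* = √(2DS / H_eff) = √(2·33,000·290 / 32.25806) ≈ 770.29

770 drums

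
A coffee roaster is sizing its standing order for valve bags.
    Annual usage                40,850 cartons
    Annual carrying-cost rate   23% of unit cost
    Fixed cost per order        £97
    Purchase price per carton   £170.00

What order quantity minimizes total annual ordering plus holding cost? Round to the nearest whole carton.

450 cartons

Holding cost per carton per year: H = 23% × £170 = £39.1000
EOQ = √(2DS/H) = √(2 × 40,850 × 97 / 39.1)
    = √(202,682.86) ≈ 450.20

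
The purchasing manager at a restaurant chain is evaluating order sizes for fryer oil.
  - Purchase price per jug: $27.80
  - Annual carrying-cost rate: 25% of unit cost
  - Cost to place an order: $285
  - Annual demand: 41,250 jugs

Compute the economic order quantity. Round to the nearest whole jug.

1,839 jugs

Holding cost per jug per year: H = 25% × $27.8 = $6.9500
EOQ = √(2DS/H) = √(2 × 41,250 × 285 / 6.95)
    = √(3,383,093.53) ≈ 1,839.32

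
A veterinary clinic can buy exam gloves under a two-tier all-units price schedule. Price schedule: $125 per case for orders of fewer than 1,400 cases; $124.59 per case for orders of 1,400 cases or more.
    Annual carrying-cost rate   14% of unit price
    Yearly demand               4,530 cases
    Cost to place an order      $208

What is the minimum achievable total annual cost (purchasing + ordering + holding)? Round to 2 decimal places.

$571,992.68

H₁ = 14%×$125 = $17.5000;  H₂ = 14%×$124.59 = $17.4426
EOQ₁ = √(2×4,530×208/17.5000) = 328.15  (< 1,400, feasible at tier 1)
EOQ₂ = √(2×4,530×208/17.4426) = 328.69  (< 1,400 → use Q = 1,400 at tier-2 price)
TC(tier 1 (EOQ₁), Q≈328.2) = $571,992.68
TC(tier 2, Q≈1,400.0) = $577,275.55
Minimum at tier 1 (EOQ₁): $571,992.68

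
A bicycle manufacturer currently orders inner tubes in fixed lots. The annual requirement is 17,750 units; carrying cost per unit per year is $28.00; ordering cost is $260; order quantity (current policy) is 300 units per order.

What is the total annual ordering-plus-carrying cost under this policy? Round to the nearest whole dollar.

$19,583

Ordering: D/Q × S = 17,750/300 × $260 = $15,383.33
Holding:  Q/2 × H = 300/2 × $28 = $4,200.00
Total = $15,383.33 + $4,200.00 = $19,583.33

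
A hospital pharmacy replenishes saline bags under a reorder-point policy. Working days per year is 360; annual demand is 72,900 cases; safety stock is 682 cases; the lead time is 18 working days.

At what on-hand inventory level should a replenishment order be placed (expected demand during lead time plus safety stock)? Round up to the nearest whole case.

Daily demand d = 72,900 / 360 = 202.500 cases/day
Demand during lead time = 202.500 × 18 = 3,645.00
Reorder point = 3,645.00 + 682 = 4,327.00 → round up

4,327 cases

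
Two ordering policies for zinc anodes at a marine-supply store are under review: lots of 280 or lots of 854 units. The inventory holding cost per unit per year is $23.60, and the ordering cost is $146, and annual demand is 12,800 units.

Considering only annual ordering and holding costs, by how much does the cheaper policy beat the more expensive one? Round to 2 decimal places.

For each Q, cost = (D/Q)·S + (Q/2)·H.
TC(280) = (12,800/280)×146 + (280/2)×23.6 = $9,978.29
TC(854) = (12,800/854)×146 + (854/2)×23.6 = $12,265.49
|ΔTC| = |$9,978.29 − $12,265.49| = $2,287.20

$2,287.20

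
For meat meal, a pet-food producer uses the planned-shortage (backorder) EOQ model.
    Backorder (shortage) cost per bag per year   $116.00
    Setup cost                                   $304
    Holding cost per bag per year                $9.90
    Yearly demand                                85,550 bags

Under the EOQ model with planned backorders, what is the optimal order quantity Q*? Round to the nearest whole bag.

2,388 bags

Q* = √(2DS/H) · √((H + b)/b)
   = √(2 × 85,550 × 304 / 9.9) · √((9.9 + 116) / 116)
   = 2,292.156 × 1.0418 ≈ 2,387.97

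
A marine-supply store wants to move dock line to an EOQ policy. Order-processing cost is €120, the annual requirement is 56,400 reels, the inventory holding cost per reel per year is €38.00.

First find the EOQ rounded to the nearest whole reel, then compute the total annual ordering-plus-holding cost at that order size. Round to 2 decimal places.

EOQ = √(2DS/H) = √(2 × 56,400 × 120 / 38)
    = √(356,210.53) ≈ 596.83 → Q = 597 reels
Annual ordering cost = (D/Q)·S = (56,400/597) × 120 = €11,336.68
Annual holding cost  = (Q/2)·H = (597/2) × 38 = €11,343.00
Total = €11,336.68 + €11,343.00 = €22,679.68

€22,679.68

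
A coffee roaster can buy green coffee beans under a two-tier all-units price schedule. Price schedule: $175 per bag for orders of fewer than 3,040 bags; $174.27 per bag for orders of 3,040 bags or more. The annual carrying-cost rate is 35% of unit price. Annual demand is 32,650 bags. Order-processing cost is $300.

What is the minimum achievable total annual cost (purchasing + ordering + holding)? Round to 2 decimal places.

$5,748,389.39

H₁ = 35%×$175 = $61.2500;  H₂ = 35%×$174.27 = $60.9945
EOQ₁ = √(2×32,650×300/61.2500) = 565.54  (< 3,040, feasible at tier 1)
EOQ₂ = √(2×32,650×300/60.9945) = 566.72  (< 3,040 → use Q = 3,040 at tier-2 price)
TC(tier 1 (EOQ₁), Q≈565.5) = $5,748,389.39
TC(tier 2, Q≈3,040.0) = $5,785,849.18
Minimum at tier 1 (EOQ₁): $5,748,389.39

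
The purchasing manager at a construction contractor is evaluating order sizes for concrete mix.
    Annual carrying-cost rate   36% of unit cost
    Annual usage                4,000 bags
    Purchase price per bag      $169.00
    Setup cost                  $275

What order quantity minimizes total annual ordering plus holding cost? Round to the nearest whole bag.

H = i·C = 0.36 × $169 = $60.8400 per bag-year
Optimal lot size Q* = (2 × 4,000 × $275 / $60.84)^½ ≈ 190.16

190 bags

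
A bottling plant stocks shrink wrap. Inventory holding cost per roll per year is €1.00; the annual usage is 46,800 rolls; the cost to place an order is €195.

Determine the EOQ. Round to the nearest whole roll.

Q* = √(2·D·S / H) = √(2·46,800·195 / 1) = √18,252,000.0 ≈ 4,272.24

4,272 rolls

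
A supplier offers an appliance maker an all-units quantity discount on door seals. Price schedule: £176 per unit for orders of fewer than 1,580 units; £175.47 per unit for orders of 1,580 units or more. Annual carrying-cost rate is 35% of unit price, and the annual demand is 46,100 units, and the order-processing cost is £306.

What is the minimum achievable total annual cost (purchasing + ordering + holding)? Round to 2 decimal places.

H₁ = 35%×£176 = £61.6000;  H₂ = 35%×£175.47 = £61.4145
EOQ₁ = √(2×46,100×306/61.6000) = 676.76  (< 1,580, feasible at tier 1)
EOQ₂ = √(2×46,100×306/61.4145) = 677.78  (< 1,580 → use Q = 1,580 at tier-2 price)
TC(tier 1 (EOQ₁), Q≈676.8) = £8,155,288.53
TC(tier 2, Q≈1,580.0) = £8,146,612.68
Minimum at tier 2: £8,146,612.68

£8,146,612.68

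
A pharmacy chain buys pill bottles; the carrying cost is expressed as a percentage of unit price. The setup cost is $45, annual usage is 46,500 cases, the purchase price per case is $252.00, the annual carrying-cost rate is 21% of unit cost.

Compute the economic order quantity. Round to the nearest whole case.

Holding cost per case per year: H = 21% × $252 = $52.9200
Q* = √(2·D·S / H) = √(2·46,500·45 / 52.92) = √79,081.6 ≈ 281.21

281 cases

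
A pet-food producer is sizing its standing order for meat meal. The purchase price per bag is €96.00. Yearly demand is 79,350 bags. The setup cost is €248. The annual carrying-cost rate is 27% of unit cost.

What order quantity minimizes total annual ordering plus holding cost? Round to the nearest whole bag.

1,232 bags

Carrying cost H = €96 × 27% = €25.9200/bag/yr
Optimal lot size Q* = (2 × 79,350 × €248 / €25.92)^½ ≈ 1,232.24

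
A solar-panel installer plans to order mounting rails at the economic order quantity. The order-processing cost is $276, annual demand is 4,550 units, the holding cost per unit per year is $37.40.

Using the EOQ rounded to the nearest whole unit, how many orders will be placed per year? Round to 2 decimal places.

17.57 orders per year

Q* = √(2·D·S / H) = √(2·4,550·276 / 37.4) = √67,155.1 ≈ 259.14 → Q = 259
Orders per year = D/Q = 4,550 / 259 = 17.568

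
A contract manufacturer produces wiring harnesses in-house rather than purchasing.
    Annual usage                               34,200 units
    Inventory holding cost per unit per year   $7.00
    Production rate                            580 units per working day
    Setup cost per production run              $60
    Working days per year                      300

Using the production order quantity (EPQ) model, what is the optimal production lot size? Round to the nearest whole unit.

Daily demand d = 34,200/300 = 114.000; p = 580; 1 − d/p = 0.80345
EPQ = √(2DS / (H(1 − d/p)))
    = √(2 × 34,200 × 60 / (7 × 0.80345)) ≈ 854.23

854 units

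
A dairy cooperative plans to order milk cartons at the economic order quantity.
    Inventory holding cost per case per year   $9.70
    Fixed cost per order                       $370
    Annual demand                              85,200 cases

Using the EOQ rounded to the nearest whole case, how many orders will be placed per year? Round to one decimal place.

33.4 orders per year

Q* = √(2·D·S / H) = √(2·85,200·370 / 9.7) = √6,499,793.8 ≈ 2,549.47 → Q = 2,549
N = D/Q = 85,200/2,549 ≈ 33.425 orders/yr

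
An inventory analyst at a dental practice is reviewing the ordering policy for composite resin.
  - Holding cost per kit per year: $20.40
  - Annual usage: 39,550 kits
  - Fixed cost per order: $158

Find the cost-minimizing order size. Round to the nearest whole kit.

783 kits

2DS/H = 2·39,550·158/20.4 = 612,637.25
EOQ = √612,637.25 ≈ 782.71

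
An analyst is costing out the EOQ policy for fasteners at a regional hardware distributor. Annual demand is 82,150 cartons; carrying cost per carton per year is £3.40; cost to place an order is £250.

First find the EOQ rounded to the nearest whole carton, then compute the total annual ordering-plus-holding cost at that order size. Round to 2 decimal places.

£11,817.57

2DS/H = 2·82,150·250/3.4 = 12,080,882.35
EOQ = √12,080,882.35 ≈ 3,475.76 → Q = 3,476 cartons
Ordering: D/Q × S = 82,150/3,476 × £250 = £5,908.37
Holding:  Q/2 × H = 3,476/2 × £3.4 = £5,909.20
Total = £5,908.37 + £5,909.20 = £11,817.57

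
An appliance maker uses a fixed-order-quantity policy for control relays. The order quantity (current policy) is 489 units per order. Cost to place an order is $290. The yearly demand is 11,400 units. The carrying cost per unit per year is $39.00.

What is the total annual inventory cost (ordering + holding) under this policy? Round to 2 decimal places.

Ordering: D/Q × S = 11,400/489 × $290 = $6,760.74
Holding:  Q/2 × H = 489/2 × $39 = $9,535.50
Total = $6,760.74 + $9,535.50 = $16,296.24

$16,296.24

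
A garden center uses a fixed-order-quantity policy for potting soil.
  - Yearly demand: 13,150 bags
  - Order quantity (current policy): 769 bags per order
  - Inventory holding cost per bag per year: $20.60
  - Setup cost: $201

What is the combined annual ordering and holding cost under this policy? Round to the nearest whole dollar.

$11,358

Annual ordering cost = (D/Q)·S = (13,150/769) × 201 = $3,437.13
Annual holding cost  = (Q/2)·H = (769/2) × 20.6 = $7,920.70
Total = $3,437.13 + $7,920.70 = $11,357.83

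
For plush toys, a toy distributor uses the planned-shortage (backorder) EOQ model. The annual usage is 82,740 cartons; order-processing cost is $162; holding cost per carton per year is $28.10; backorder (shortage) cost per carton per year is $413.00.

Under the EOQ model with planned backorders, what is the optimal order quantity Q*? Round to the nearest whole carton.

Basic EOQ = √(2·82,740·162/28.1) = 976.736
Backorder adjustment √((H+b)/b) = √((28.1+413)/413) = 1.0335
Q* = 976.736 × 1.0335 ≈ 1,009.42

1,009 cartons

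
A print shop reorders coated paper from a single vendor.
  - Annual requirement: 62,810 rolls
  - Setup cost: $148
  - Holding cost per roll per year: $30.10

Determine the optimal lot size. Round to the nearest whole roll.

EOQ = √(2DS/H) = √(2 × 62,810 × 148 / 30.1)
    = √(617,666.45) ≈ 785.92

786 rolls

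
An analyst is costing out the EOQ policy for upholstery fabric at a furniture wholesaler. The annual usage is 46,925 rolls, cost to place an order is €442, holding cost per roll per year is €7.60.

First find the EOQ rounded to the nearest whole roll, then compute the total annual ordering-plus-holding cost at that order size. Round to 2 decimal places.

€17,755.59

Optimal lot size Q* = (2 × 46,925 × €442 / €7.6)^½ ≈ 2,336.26 → Q = 2,336 rolls
Annual ordering cost = (D/Q)·S = (46,925/2,336) × 442 = €8,878.79
Annual holding cost  = (Q/2)·H = (2,336/2) × 7.6 = €8,876.80
Total = €8,878.79 + €8,876.80 = €17,755.59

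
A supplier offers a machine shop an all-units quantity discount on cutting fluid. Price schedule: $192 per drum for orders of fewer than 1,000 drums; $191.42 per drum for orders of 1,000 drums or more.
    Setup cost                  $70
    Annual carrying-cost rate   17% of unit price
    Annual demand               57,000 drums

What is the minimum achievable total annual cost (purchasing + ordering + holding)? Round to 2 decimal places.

$10,931,200.70

H₁ = 17%×$192 = $32.6400;  H₂ = 17%×$191.42 = $32.5414
EOQ₁ = √(2×57,000×70/32.6400) = 494.45  (< 1,000, feasible at tier 1)
EOQ₂ = √(2×57,000×70/32.5414) = 495.20  (< 1,000 → use Q = 1,000 at tier-2 price)
TC(tier 1 (EOQ₁), Q≈494.5) = $10,960,139.00
TC(tier 2, Q≈1,000.0) = $10,931,200.70
Minimum at tier 2: $10,931,200.70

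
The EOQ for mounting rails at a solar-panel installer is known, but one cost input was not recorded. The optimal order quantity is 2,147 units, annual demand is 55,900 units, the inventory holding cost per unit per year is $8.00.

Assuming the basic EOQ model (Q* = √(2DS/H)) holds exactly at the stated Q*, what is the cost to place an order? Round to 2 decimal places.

$329.85

From Q* = √(2DS/H) ⇒ Q*² = 2DS/H.
S = Q²H / (2D) = 2,147² × 8 / (2 × 55,900) = 329.8468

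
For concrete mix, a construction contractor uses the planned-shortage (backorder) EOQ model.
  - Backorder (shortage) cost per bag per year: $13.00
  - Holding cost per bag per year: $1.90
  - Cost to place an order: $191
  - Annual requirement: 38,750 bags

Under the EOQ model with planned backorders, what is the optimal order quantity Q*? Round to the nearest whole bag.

Q* = √(2DS/H) · √((H + b)/b)
   = √(2 × 38,750 × 191 / 1.9) · √((1.9 + 13) / 13)
   = 2,791.199 × 1.0706 ≈ 2,988.22

2,988 bags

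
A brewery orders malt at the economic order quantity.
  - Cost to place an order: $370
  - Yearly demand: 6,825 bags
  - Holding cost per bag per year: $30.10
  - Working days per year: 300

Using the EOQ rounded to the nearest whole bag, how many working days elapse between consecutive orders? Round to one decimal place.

Q* = √(2·D·S / H) = √(2·6,825·370 / 30.1) = √167,790.7 ≈ 409.62 → Q = 410 bags
Days between orders = 300 / (D/Q) = 300 / 16.646 ≈ 18.022

18.0 days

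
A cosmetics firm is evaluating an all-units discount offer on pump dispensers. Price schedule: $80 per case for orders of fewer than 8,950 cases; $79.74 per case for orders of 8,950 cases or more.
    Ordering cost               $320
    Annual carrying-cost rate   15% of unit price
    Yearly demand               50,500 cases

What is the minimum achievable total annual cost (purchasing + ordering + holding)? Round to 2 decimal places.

H₁ = 15%×$80 = $12.0000;  H₂ = 15%×$79.74 = $11.9610
EOQ₁ = √(2×50,500×320/12.0000) = 1,641.14  (< 8,950, feasible at tier 1)
EOQ₂ = √(2×50,500×320/11.9610) = 1,643.81  (< 8,950 → use Q = 8,950 at tier-2 price)
TC(tier 1 (EOQ₁), Q≈1,641.1) = $4,059,693.65
TC(tier 2, Q≈8,950.0) = $4,082,201.06
Minimum at tier 1 (EOQ₁): $4,059,693.65

$4,059,693.65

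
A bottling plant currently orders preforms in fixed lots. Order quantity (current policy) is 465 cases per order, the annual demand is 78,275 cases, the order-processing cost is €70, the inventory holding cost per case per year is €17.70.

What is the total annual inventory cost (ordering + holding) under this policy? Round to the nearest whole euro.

€15,899

Annual ordering cost = (D/Q)·S = (78,275/465) × 70 = €11,783.33
Annual holding cost  = (Q/2)·H = (465/2) × 17.7 = €4,115.25
Total = €11,783.33 + €4,115.25 = €15,898.58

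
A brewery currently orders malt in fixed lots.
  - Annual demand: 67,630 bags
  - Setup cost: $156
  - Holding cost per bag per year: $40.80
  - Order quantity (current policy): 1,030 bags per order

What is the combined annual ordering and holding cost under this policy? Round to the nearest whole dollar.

$31,255

Ordering: D/Q × S = 67,630/1,030 × $156 = $10,242.99
Holding:  Q/2 × H = 1,030/2 × $40.8 = $21,012.00
Total = $10,242.99 + $21,012.00 = $31,254.99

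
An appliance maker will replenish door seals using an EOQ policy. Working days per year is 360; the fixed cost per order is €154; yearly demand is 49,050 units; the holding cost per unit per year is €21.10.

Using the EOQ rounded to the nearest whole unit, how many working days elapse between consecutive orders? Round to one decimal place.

2DS/H = 2·49,050·154/21.1 = 715,990.52
EOQ = √715,990.52 ≈ 846.16 → Q = 846 units
Days between orders = 360 / (D/Q) = 360 / 57.979 ≈ 6.209

6.2 days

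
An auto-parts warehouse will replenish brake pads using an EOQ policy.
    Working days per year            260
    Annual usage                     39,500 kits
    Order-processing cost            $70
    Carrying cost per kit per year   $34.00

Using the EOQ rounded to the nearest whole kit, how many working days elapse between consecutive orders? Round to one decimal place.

EOQ = √(2DS/H) = √(2 × 39,500 × 70 / 34)
    = √(162,647.06) ≈ 403.30 → Q = 403 kits
Cycle time = (working days × Q)/D = (260 × 403) / 39,500 = 2.653 days

2.7 days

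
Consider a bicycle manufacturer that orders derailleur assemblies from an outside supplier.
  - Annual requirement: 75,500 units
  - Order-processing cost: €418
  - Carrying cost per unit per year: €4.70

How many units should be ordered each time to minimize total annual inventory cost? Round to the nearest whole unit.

3,665 units

Optimal lot size Q* = (2 × 75,500 × €418 / €4.7)^½ ≈ 3,664.61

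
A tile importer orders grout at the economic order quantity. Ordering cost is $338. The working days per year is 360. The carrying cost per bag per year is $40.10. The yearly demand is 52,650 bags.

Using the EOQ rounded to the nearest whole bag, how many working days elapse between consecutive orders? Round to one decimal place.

Q* = √(2·D·S / H) = √(2·52,650·338 / 40.1) = √887,566.1 ≈ 942.11 → Q = 942 bags
Days between orders = 360 / (D/Q) = 360 / 55.892 ≈ 6.441

6.4 days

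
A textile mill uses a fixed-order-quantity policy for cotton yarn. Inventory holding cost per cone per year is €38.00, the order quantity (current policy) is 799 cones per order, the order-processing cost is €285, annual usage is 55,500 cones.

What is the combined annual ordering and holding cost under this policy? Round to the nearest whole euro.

Ordering: D/Q × S = 55,500/799 × €285 = €19,796.62
Holding:  Q/2 × H = 799/2 × €38 = €15,181.00
Total = €19,796.62 + €15,181.00 = €34,977.62

€34,978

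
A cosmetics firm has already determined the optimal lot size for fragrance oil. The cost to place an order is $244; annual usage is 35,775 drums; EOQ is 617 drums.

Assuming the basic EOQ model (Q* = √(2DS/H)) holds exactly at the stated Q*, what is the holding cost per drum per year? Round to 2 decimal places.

EOQ relation: Q² = 2DS/H, so rearrange for the unknown.
H = 2DS / Q² = 2 × 35,775 × 244 / 617² = 45.8595

$45.86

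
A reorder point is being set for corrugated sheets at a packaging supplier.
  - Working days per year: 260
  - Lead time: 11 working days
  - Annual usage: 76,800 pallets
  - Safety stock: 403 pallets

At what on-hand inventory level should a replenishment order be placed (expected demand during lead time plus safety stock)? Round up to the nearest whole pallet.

3,653 pallets

Daily demand d = 76,800 / 260 = 295.385 pallets/day
Demand during lead time = 295.385 × 11 = 3,249.23
Reorder point = 3,249.23 + 403 = 3,652.23 → round up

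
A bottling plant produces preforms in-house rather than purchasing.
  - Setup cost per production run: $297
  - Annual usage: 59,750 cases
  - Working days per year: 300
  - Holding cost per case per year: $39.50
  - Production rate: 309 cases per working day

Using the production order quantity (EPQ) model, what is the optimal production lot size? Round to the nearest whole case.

1,590 cases

Daily demand d = 59,750/300 = 199.167; p = 309; 1 − d/p = 0.35545
EPQ = √(2DS / (H(1 − d/p)))
    = √(2 × 59,750 × 297 / (39.5 × 0.35545)) ≈ 1,589.92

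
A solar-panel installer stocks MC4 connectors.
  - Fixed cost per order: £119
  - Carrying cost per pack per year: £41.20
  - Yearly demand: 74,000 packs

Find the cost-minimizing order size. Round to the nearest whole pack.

654 packs

Optimal lot size Q* = (2 × 74,000 × £119 / £41.2)^½ ≈ 653.82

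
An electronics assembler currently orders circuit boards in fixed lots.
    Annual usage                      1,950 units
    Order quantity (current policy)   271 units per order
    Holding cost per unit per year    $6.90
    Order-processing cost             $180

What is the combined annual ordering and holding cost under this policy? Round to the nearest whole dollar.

Ordering: D/Q × S = 1,950/271 × $180 = $1,295.20
Holding:  Q/2 × H = 271/2 × $6.9 = $934.95
Total = $1,295.20 + $934.95 = $2,230.15

$2,230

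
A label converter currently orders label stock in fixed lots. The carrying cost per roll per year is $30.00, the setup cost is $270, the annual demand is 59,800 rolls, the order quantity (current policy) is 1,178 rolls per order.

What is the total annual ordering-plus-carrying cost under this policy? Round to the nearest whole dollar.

Ordering: D/Q × S = 59,800/1,178 × $270 = $13,706.28
Holding:  Q/2 × H = 1,178/2 × $30 = $17,670.00
Total = $13,706.28 + $17,670.00 = $31,376.28

$31,376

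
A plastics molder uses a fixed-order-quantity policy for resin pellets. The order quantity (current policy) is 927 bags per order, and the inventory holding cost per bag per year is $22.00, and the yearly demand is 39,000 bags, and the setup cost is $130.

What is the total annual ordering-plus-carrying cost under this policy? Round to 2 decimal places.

$15,666.26

Ordering: D/Q × S = 39,000/927 × $130 = $5,469.26
Holding:  Q/2 × H = 927/2 × $22 = $10,197.00
Total = $5,469.26 + $10,197.00 = $15,666.26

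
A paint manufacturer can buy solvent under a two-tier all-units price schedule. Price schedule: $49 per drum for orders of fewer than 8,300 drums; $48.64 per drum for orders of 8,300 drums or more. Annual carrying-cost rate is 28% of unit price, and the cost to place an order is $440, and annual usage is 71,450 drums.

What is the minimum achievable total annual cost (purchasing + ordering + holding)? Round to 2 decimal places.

H₁ = 28%×$49 = $13.7200;  H₂ = 28%×$48.64 = $13.6192
EOQ₁ = √(2×71,450×440/13.7200) = 2,140.75  (< 8,300, feasible at tier 1)
EOQ₂ = √(2×71,450×440/13.6192) = 2,148.65  (< 8,300 → use Q = 8,300 at tier-2 price)
TC(tier 1 (EOQ₁), Q≈2,140.7) = $3,530,421.05
TC(tier 2, Q≈8,300.0) = $3,535,635.39
Minimum at tier 1 (EOQ₁): $3,530,421.05

$3,530,421.05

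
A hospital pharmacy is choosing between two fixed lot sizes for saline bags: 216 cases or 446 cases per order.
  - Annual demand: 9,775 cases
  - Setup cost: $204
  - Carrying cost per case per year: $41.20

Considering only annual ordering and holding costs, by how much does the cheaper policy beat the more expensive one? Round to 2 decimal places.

$22.87

Annual cost at Q: ordering D·S/Q plus holding Q·H/2.
TC(216) = (9,775/216)×204 + (216/2)×41.2 = $13,681.54
TC(446) = (9,775/446)×204 + (446/2)×41.2 = $13,658.68
|ΔTC| = |$13,681.54 − $13,658.68| = $22.87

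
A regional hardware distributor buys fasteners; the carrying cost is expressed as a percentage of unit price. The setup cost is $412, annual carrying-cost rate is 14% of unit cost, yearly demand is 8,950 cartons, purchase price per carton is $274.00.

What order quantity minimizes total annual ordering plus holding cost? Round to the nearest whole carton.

Holding cost per carton per year: H = 14% × $274 = $38.3600
Optimal lot size Q* = (2 × 8,950 × $412 / $38.36)^½ ≈ 438.47

438 cartons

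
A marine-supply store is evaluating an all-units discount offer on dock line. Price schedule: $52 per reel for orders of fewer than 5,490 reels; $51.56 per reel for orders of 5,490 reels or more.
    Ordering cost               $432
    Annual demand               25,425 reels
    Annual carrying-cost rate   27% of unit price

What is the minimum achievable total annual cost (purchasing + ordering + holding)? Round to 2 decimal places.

H₁ = 27%×$52 = $14.0400;  H₂ = 27%×$51.56 = $13.9212
EOQ₁ = √(2×25,425×432/14.0400) = 1,250.85  (< 5,490, feasible at tier 1)
EOQ₂ = √(2×25,425×432/13.9212) = 1,256.17  (< 5,490 → use Q = 5,490 at tier-2 price)
TC(tier 1 (EOQ₁), Q≈1,250.8) = $1,339,661.88
TC(tier 2, Q≈5,490.0) = $1,351,127.35
Minimum at tier 1 (EOQ₁): $1,339,661.88

$1,339,661.88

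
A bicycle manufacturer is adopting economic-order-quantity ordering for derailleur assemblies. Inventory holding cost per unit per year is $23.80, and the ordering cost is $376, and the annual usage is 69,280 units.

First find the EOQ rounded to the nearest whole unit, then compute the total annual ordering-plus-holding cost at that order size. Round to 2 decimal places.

Optimal lot size Q* = (2 × 69,280 × $376 / $23.8)^½ ≈ 1,479.53 → Q = 1,480 units
Orders/yr = 69,280/1,480 = 46.811; ordering cost = 46.811 × $376 = $17,600.86
Average inventory = 1,480/2 = 740; holding cost = 740 × $23.8 = $17,612.00
Total = $17,600.86 + $17,612.00 = $35,212.86

$35,212.86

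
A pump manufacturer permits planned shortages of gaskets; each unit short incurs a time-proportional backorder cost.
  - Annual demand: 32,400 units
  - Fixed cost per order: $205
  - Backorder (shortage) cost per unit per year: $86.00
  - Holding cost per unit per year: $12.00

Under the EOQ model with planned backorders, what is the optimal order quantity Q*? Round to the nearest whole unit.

Basic EOQ = √(2·32,400·205/12) = 1,052.141
Backorder adjustment √((H+b)/b) = √((12+86)/86) = 1.0675
Q* = 1,052.141 × 1.0675 ≈ 1,123.15

1,123 units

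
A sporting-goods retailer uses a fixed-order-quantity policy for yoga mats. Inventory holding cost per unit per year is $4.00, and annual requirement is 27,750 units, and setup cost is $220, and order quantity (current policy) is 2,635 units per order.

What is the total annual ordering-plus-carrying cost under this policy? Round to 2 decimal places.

$7,586.89

Ordering: D/Q × S = 27,750/2,635 × $220 = $2,316.89
Holding:  Q/2 × H = 2,635/2 × $4 = $5,270.00
Total = $2,316.89 + $5,270.00 = $7,586.89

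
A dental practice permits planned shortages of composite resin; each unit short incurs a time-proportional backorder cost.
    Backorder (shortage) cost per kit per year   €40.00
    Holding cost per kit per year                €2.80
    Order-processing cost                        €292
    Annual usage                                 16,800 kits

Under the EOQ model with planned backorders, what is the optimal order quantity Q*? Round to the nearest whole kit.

1,936 kits

Basic EOQ = √(2·16,800·292/2.8) = 1,871.897
Backorder adjustment √((H+b)/b) = √((2.8+40)/40) = 1.0344
Q* = 1,871.897 × 1.0344 ≈ 1,936.31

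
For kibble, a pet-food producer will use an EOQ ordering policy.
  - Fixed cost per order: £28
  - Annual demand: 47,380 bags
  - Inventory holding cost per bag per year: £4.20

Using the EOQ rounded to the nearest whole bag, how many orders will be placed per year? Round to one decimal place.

59.6 orders per year

Optimal lot size Q* = (2 × 47,380 × £28 / £4.2)^½ ≈ 794.82 → Q = 795
N = D/Q = 47,380/795 ≈ 59.597 orders/yr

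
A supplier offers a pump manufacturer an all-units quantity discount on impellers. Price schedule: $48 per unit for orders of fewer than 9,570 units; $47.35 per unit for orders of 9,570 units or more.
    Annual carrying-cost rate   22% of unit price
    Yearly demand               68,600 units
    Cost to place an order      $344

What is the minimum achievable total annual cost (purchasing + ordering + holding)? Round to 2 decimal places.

$3,300,521.22

H₁ = 22%×$48 = $10.5600;  H₂ = 22%×$47.35 = $10.4170
EOQ₁ = √(2×68,600×344/10.5600) = 2,114.09  (< 9,570, feasible at tier 1)
EOQ₂ = √(2×68,600×344/10.4170) = 2,128.56  (< 9,570 → use Q = 9,570 at tier-2 price)
TC(tier 1 (EOQ₁), Q≈2,114.1) = $3,315,124.83
TC(tier 2, Q≈9,570.0) = $3,300,521.22
Minimum at tier 2: $3,300,521.22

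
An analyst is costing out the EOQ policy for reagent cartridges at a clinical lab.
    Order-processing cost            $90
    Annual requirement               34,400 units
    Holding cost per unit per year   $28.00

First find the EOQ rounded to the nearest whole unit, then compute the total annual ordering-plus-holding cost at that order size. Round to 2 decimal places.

2DS/H = 2·34,400·90/28 = 221,142.86
EOQ = √221,142.86 ≈ 470.26 → Q = 470 units
Orders/yr = 34,400/470 = 73.191; ordering cost = 73.191 × $90 = $6,587.23
Average inventory = 470/2 = 235; holding cost = 235 × $28 = $6,580.00
Total = $6,587.23 + $6,580.00 = $13,167.23

$13,167.23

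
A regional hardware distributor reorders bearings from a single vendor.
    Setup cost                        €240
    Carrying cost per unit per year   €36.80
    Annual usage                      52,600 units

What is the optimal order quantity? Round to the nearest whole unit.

EOQ = √(2DS/H) = √(2 × 52,600 × 240 / 36.8)
    = √(686,086.96) ≈ 828.30

828 units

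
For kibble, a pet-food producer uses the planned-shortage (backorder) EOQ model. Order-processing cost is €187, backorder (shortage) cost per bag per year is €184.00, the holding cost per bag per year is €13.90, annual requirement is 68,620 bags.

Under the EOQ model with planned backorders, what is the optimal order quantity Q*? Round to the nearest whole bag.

Q* = √(2DS/H) · √((H + b)/b)
   = √(2 × 68,620 × 187 / 13.9) · √((13.9 + 184) / 184)
   = 1,358.794 × 1.0371 ≈ 1,409.18

1,409 bags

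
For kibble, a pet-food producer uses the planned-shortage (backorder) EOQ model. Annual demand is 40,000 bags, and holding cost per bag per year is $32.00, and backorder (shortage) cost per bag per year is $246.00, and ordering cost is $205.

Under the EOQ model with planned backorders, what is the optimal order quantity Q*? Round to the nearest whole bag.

Basic EOQ = √(2·40,000·205/32) = 715.891
Backorder adjustment √((H+b)/b) = √((32+246)/246) = 1.0631
Q* = 715.891 × 1.0631 ≈ 761.03

761 bags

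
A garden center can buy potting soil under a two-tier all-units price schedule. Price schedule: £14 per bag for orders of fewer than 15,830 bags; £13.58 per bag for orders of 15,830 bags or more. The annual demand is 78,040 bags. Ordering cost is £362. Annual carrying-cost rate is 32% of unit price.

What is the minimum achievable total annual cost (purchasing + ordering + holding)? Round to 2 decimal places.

H₁ = 32%×£14 = £4.4800;  H₂ = 32%×£13.58 = £4.3456
EOQ₁ = √(2×78,040×362/4.4800) = 3,551.31  (< 15,830, feasible at tier 1)
EOQ₂ = √(2×78,040×362/4.3456) = 3,605.81  (< 15,830 → use Q = 15,830 at tier-2 price)
TC(tier 1 (EOQ₁), Q≈3,551.3) = £1,108,469.88
TC(tier 2, Q≈15,830.0) = £1,095,963.24
Minimum at tier 2: £1,095,963.24

£1,095,963.24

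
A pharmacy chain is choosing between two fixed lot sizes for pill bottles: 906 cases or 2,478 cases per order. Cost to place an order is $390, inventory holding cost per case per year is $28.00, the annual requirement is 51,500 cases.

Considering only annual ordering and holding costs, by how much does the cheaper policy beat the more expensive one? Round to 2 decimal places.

For each Q, cost = (D/Q)·S + (Q/2)·H.
TC(906) = (51,500/906)×390 + (906/2)×28 = $34,852.87
TC(2,478) = (51,500/2,478)×390 + (2,478/2)×28 = $42,797.33
|ΔTC| = |$34,852.87 − $42,797.33| = $7,944.45

$7,944.45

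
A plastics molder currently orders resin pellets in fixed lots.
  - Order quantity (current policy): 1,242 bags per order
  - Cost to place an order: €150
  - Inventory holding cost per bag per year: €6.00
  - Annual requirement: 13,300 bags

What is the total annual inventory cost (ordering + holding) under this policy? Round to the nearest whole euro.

€5,332

Orders/yr = 13,300/1,242 = 10.709; ordering cost = 10.709 × €150 = €1,606.28
Average inventory = 1,242/2 = 621; holding cost = 621 × €6 = €3,726.00
Total = €1,606.28 + €3,726.00 = €5,332.28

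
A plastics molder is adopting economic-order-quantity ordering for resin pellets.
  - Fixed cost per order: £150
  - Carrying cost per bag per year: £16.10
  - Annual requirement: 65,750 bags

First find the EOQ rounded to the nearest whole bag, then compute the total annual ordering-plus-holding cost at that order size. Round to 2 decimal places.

2DS/H = 2·65,750·150/16.1 = 1,225,155.28
EOQ = √1,225,155.28 ≈ 1,106.87 → Q = 1,107 bags
Orders/yr = 65,750/1,107 = 59.395; ordering cost = 59.395 × £150 = £8,909.21
Average inventory = 1,107/2 = 553.5; holding cost = 553.5 × £16.1 = £8,911.35
Total = £8,909.21 + £8,911.35 = £17,820.56

£17,820.56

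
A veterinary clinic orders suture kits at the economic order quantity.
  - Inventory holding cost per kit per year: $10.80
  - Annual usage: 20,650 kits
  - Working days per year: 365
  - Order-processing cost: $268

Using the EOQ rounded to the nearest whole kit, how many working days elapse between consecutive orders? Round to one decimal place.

Optimal lot size Q* = (2 × 20,650 × $268 / $10.8)^½ ≈ 1,012.35 → Q = 1,012 kits
T = Q/D × 365 days = 1,012/20,650 × 365 = 17.888 days

17.9 days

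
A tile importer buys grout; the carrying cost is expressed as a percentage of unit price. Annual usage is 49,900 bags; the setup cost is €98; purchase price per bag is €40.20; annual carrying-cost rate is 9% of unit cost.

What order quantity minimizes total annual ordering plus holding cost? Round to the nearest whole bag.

1,644 bags

Holding cost per bag per year: H = 9% × €40.2 = €3.6180
Optimal lot size Q* = (2 × 49,900 × €98 / €3.618)^½ ≈ 1,644.16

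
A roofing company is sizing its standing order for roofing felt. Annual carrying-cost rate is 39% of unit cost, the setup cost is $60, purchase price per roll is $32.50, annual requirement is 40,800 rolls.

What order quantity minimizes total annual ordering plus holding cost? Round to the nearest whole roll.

622 rolls

Carrying cost H = $32.5 × 39% = $12.6750/roll/yr
Q* = √(2·D·S / H) = √(2·40,800·60 / 12.675) = √386,272.2 ≈ 621.51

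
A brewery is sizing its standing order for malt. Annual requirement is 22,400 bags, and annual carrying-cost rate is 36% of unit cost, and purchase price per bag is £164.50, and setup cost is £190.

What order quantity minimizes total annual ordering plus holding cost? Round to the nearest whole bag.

379 bags

H = i·C = 0.36 × £164.5 = £59.2200 per bag-year
EOQ = √(2DS/H) = √(2 × 22,400 × 190 / 59.22)
    = √(143,735.22) ≈ 379.12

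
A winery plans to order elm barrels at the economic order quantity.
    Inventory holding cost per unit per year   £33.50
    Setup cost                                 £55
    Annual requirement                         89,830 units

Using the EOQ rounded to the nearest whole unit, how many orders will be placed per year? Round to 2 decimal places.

2DS/H = 2·89,830·55/33.5 = 294,964.18
EOQ = √294,964.18 ≈ 543.11 → Q = 543
Orders per year = D/Q = 89,830 / 543 = 165.433

165.43 orders per year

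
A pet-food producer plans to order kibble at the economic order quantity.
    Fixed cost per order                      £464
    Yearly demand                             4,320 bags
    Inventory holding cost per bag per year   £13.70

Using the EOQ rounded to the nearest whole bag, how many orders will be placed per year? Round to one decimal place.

EOQ = √(2DS/H) = √(2 × 4,320 × 464 / 13.7)
    = √(292,624.82) ≈ 540.95 → Q = 541
Orders per year = D/Q = 4,320 / 541 = 7.985

8.0 orders per year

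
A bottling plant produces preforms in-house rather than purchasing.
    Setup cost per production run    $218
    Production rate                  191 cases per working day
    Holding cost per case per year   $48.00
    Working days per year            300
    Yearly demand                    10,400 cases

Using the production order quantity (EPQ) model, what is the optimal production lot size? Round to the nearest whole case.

Daily demand d = 10,400/300 = 34.667; p = 191; 1 − d/p = 0.81850
EPQ = √(2DS / (H(1 − d/p)))
    = √(2 × 10,400 × 218 / (48 × 0.81850)) ≈ 339.73

340 cases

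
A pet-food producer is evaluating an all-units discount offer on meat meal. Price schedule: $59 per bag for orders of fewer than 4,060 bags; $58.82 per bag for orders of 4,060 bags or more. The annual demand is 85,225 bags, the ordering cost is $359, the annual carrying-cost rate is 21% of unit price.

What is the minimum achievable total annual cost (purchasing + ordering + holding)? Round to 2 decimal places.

H₁ = 21%×$59 = $12.3900;  H₂ = 21%×$58.82 = $12.3522
EOQ₁ = √(2×85,225×359/12.3900) = 2,222.34  (< 4,060, feasible at tier 1)
EOQ₂ = √(2×85,225×359/12.3522) = 2,225.74  (< 4,060 → use Q = 4,060 at tier-2 price)
TC(tier 1 (EOQ₁), Q≈2,222.3) = $5,055,809.77
TC(tier 2, Q≈4,060.0) = $5,045,545.37
Minimum at tier 2: $5,045,545.37

$5,045,545.37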